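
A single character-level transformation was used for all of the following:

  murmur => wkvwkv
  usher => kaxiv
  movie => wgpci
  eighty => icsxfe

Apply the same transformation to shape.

m(12)→w(22) and u(20)→k(10) fit y≡5x+14 (mod 26); the inverse of 5 mod 26 is 21. Treating letters as 0–25, the rule is x ↦ 5x + 14 (mod 26).
On shape: s(18)→5·18+14≡0=a; h(7)→5·7+14≡23=x; a(0)→5·0+14≡14=o; p(15)→5·15+14≡11=l; e(4)→5·4+14≡8=i (all mod 26).

axoli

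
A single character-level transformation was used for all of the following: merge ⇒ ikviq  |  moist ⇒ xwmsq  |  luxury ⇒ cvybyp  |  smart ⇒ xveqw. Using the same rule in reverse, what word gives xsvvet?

parrot

The output letters match the input read backwards, each shifted +4: merge reversed is egrem. The word is reversed, then every letter is shifted forward by 4.
Decoding xsvvet: shift back: x−4=t, s−4=o, v−4=r, v−4=r, e−4=a, t−4=p → torrap; then reverse → parrot.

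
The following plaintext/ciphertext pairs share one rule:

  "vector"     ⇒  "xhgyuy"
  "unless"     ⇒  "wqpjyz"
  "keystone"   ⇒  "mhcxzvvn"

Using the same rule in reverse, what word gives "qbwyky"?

oyster

The shift increases by 1 at each position, starting from +2: 2, 3, 4, ….
Decoding qbwyky: q−2=o, b−3=y, w−4=s, y−5=t, k−6=e, y−7=r.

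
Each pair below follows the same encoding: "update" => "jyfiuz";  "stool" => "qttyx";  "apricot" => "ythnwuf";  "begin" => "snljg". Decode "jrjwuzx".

supreme

The output letters match the input read backwards, each shifted +5: update reversed is etadpu. Two steps: reverse the string, then apply a Caesar shift of +5.
Decoding jrjwuzx: shift back: j−5=e, r−5=m, j−5=e, w−5=r, u−5=p, z−5=u, x−5=s → emerpus; then reverse → supreme.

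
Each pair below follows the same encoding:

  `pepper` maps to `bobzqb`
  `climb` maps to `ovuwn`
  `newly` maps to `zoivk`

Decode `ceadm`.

Shifts by position in pepper: pos 0: p→b (+12), pos 1: e→o (+10), pos 2: p→b (+12), pos 3: p→z (+10) — repeating every 2. It's a Vigenère-style cipher with numeric key [12,10]: position i shifts by key[i mod 2].
Reversing it on ceadm: c−12=q, e−10=u, a−12=o, d−10=t, m−12=a.

quota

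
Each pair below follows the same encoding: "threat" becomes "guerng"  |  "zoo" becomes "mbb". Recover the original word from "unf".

has

Compare letters: t→g is +13, h→u is +13, r→e is +13 — a constant shift. It's a constant shift of +13 (ROT13).
Decoding unf: u−13=h, n−13=a, f−13=s.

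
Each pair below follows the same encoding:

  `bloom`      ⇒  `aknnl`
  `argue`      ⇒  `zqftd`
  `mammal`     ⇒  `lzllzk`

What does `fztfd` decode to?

Compare letters: b→a is +25, l→k is +25, o→n is +25 — a constant shift. Every letter moves 25 places later in the alphabet, wrapping around z→a.
Undoing it on fztfd: f−25=g, z−25=a, t−25=u, f−25=g, d−25=e.

gauge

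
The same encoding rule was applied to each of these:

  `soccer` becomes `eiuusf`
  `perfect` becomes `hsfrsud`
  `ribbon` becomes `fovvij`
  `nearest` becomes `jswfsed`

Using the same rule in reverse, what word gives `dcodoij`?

This is an affine cipher: with a=0,…,z=25, each position x becomes (25x+22) mod 26.
Decoding dcodoij: d(3)→25·(3−22)≡19=t; c(2)→25·(2−22)≡20=u; o(14)→25·(14−22)≡8=i; d(3)→25·(3−22)≡19=t; o(14)→25·(14−22)≡8=i; i(8)→25·(8−22)≡14=o; j(9)→25·(9−22)≡13=n (all mod 26).

tuition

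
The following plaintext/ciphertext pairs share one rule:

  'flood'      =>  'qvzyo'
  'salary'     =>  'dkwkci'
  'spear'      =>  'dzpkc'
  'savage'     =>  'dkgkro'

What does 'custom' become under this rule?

neddzw

Shifts by position in flood: pos 0: f→q (+11), pos 1: l→v (+10), pos 2: o→z (+11), pos 3: o→y (+10) — repeating every 2. The shifts repeat in a cycle of length 2: positions 0,1,… shift by +11, +10, then the pattern repeats.
On custom: c+11=n, u+10=e, s+11=d, t+10=d, o+11=z, m+10=w.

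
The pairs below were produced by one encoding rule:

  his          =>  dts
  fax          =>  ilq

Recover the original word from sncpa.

perch

The output letters match the input read backwards, each shifted +11: his reversed is sih. Read the word backwards and shift each letter +11.
Undoing it on sncpa: shift back: s−11=h, n−11=c, c−11=r, p−11=e, a−11=p → hcrep; then reverse → perch.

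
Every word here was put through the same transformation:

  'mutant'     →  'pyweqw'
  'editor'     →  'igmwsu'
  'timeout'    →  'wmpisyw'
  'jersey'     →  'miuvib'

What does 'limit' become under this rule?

ompmw

The shift depends on letter class: consonant m→p is +3, but vowel u→y is +4. Vowels shift forward by 4 and consonants shift forward by 3.
Applying it to limit: l(cons)+3=o, i(vowel)+4=m, m(cons)+3=p, i(vowel)+4=m, t(cons)+3=w.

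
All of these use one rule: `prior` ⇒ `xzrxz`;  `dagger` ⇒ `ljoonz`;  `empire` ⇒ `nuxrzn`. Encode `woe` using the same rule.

exn

The shift depends on letter class: consonant p→x is +8, but vowel i→r is +9. Two shifts are in play — +9 for a/e/i/o/u, +8 for every other letter.
Applying it to woe: w(cons)+8=e, o(vowel)+9=x, e(vowel)+9=n.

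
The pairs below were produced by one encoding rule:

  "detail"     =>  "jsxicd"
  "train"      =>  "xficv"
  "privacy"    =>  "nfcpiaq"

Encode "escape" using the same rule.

d(3)→j(9) and e(4)→s(18) fit y≡9x+8 (mod 26); the inverse of 9 mod 26 is 3. Each letter's alphabet position (a=0..z=25) is mapped through 9·x+8 mod 26 — an affine cipher.
On escape: e(4)→9·4+8≡18=s; s(18)→9·18+8≡14=o; c(2)→9·2+8≡0=a; a(0)→9·0+8≡8=i; p(15)→9·15+8≡13=n; e(4)→9·4+8≡18=s (all mod 26).

soains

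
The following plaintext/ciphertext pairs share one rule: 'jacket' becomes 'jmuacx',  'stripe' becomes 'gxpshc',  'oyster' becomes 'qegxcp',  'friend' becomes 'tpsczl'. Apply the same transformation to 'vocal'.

j(9)→j(9) and a(0)→m(12) fit y≡17x+12 (mod 26); the inverse of 17 mod 26 is 23. Treating letters as 0–25, the rule is x ↦ 17x + 12 (mod 26).
On vocal: v(21)→17·21+12≡5=f; o(14)→17·14+12≡16=q; c(2)→17·2+12≡20=u; a(0)→17·0+12≡12=m; l(11)→17·11+12≡17=r (all mod 26).

fqumr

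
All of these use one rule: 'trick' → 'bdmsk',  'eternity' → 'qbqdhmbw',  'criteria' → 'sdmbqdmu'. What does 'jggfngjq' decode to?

t(19)→b(1) and r(17)→d(3) fit y≡25x+20 (mod 26); the inverse of 25 mod 26 is 25. Each letter's alphabet position (a=0..z=25) is mapped through 25·x+20 mod 26 — an affine cipher.
Reversing it on jggfngjq: j(9)→25·(9−20)≡11=l; g(6)→25·(6−20)≡14=o; g(6)→25·(6−20)≡14=o; f(5)→25·(5−20)≡15=p; n(13)→25·(13−20)≡7=h; g(6)→25·(6−20)≡14=o; j(9)→25·(9−20)≡11=l; q(16)→25·(16−20)≡4=e (all mod 26).

loophole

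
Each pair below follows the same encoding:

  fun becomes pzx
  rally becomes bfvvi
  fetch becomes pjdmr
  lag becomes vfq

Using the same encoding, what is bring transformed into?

The shift depends on letter class: consonant f→p is +10, but vowel u→z is +5. The rule splits by letter class: vowels +5, consonants +10.
Applying it to bring: b(cons)+10=l, r(cons)+10=b, i(vowel)+5=n, n(cons)+10=x, g(cons)+10=q.

lbnxq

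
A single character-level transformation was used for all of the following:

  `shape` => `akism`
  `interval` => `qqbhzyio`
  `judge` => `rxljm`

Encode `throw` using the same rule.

bkzre

Shifts by position in shape: pos 0: s→a (+8), pos 1: h→k (+3), pos 2: a→i (+8), pos 3: p→s (+3) — repeating every 2. It's a Vigenère-style cipher with numeric key [8,3]: position i shifts by key[i mod 2].
Applying it to throw: t+8=b, h+3=k, r+8=z, o+3=r, w+8=e.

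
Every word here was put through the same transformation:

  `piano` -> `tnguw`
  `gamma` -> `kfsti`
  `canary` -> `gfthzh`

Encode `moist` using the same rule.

In piano: p→t is +4, i→n is +5, a→g is +6, n→u is +7 — the shift increases by 1 each position. Letter i (0-indexed) is shifted by i+4, so successive shifts are 4, 5, 6, ….
For moist: m+4=q, o+5=t, i+6=o, s+7=z, t+8=b.

qtozb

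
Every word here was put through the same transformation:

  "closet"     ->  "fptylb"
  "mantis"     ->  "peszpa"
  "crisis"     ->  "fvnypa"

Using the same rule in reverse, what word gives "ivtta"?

front

Each letter shifts forward by (position + 3), i.e. 3, 4, 5, … — the shift grows by one for each successive letter.
Undoing it on ivtta: i−3=f, v−4=r, t−5=o, t−6=n, a−7=t.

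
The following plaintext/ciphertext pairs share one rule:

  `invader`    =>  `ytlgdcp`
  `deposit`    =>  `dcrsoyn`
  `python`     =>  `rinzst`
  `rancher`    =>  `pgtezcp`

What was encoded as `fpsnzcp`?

i(8)→y(24) and n(13)→t(19) fit y≡25x+6 (mod 26); the inverse of 25 mod 26 is 25. Each letter's alphabet position (a=0..z=25) is mapped through 25·x+6 mod 26 — an affine cipher.
Reversing it on fpsnzcp: f(5)→25·(5−6)≡1=b; p(15)→25·(15−6)≡17=r; s(18)→25·(18−6)≡14=o; n(13)→25·(13−6)≡19=t; z(25)→25·(25−6)≡7=h; c(2)→25·(2−6)≡4=e; p(15)→25·(15−6)≡17=r (all mod 26).

brother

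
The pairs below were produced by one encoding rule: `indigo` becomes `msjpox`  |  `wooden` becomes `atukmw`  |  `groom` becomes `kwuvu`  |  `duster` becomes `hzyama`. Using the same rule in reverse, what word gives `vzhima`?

rubber

The shift increases by 1 at each position, starting from +4: 4, 5, 6, ….
Reversing it on vzhima: v−4=r, z−5=u, h−6=b, i−7=b, m−8=e, a−9=r.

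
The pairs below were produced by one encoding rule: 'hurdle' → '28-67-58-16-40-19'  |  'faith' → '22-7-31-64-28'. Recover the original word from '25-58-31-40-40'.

With a=1..z=26, the number is 3·pos + 4.
Decoding 25-58-31-40-40: 25→(25−4)÷3=7=g, 58→(58−4)÷3=18=r, 31→(31−4)÷3=9=i, 40→(40−4)÷3=12=l, 40→(40−4)÷3=12=l.

grill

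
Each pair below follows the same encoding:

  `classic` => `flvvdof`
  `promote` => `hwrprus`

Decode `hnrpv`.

The output letters match the input read backwards, each shifted +3: classic reversed is cissalc. The word is reversed, then every letter is shifted forward by 3.
Decoding hnrpv: shift back: h−3=e, n−3=k, r−3=o, p−3=m, v−3=s → ekoms; then reverse → smoke.

smoke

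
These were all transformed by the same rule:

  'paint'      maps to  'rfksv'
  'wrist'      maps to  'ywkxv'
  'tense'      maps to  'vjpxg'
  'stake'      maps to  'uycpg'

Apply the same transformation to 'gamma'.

iforc

Shifts by position in paint: pos 0: p→r (+2), pos 1: a→f (+5), pos 2: i→k (+2), pos 3: n→s (+5) — repeating every 2. The shifts repeat in a cycle of length 2: positions 0,1,… shift by +2, +5, then the pattern repeats.
Applying it to gamma: g+2=i, a+5=f, m+2=o, m+5=r, a+2=c.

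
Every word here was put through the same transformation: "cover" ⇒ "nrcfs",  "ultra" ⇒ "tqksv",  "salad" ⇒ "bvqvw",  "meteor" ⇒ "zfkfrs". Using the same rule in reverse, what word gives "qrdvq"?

c(2)→n(13) and o(14)→r(17) fit y≡9x+21 (mod 26); the inverse of 9 mod 26 is 3. Treating letters as 0–25, the rule is x ↦ 9x + 21 (mod 26).
Undoing it on qrdvq: q(16)→3·(16−21)≡11=l; r(17)→3·(17−21)≡14=o; d(3)→3·(3−21)≡24=y; v(21)→3·(21−21)≡0=a; q(16)→3·(16−21)≡11=l (all mod 26).

loyal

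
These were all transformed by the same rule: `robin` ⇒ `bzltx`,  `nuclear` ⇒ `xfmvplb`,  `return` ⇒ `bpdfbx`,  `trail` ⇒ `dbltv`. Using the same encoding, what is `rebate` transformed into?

bplldp

The rule splits by letter class: vowels +11, consonants +10.
Applying it to rebate: r(cons)+10=b, e(vowel)+11=p, b(cons)+10=l, a(vowel)+11=l, t(cons)+10=d, e(vowel)+11=p.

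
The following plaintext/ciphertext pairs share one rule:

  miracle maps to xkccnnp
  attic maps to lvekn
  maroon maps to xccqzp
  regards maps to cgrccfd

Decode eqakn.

Shifts by position in miracle: pos 0: m→x (+11), pos 1: i→k (+2), pos 2: r→c (+11), pos 3: a→c (+2) — repeating every 2. It's a Vigenère-style cipher with numeric key [11,2]: position i shifts by key[i mod 2].
Decoding eqakn: e−11=t, q−2=o, a−11=p, k−2=i, n−11=c.

topic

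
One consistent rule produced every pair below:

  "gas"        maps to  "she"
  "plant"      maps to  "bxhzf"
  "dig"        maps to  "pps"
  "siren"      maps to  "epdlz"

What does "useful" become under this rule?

belrbx

The shift depends on letter class: consonant g→s is +12, but vowel a→h is +7. Two shifts are in play — +7 for a/e/i/o/u, +12 for every other letter.
For useful: u(vowel)+7=b, s(cons)+12=e, e(vowel)+7=l, f(cons)+12=r, u(vowel)+7=b, l(cons)+12=x.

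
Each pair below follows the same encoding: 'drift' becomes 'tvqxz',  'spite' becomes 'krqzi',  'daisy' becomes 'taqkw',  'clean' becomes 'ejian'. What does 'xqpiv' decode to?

fiber

d(3)→t(19) and r(17)→v(21) fit y≡15x+0 (mod 26); the inverse of 15 mod 26 is 7. Treating letters as 0–25, the rule is x ↦ 15x + 0 (mod 26).
Reversing it on xqpiv: x(23)→7·(23−0)≡5=f; q(16)→7·(16−0)≡8=i; p(15)→7·(15−0)≡1=b; i(8)→7·(8−0)≡4=e; v(21)→7·(21−0)≡17=r (all mod 26).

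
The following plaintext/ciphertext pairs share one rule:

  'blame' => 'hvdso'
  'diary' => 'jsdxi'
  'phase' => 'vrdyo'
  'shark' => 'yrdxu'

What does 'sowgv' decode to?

metal

Shifts by position in blame: pos 0: b→h (+6), pos 1: l→v (+10), pos 2: a→d (+3), pos 3: m→s (+6), pos 4: e→o (+10) — repeating every 3. A repeating key of period 3 is used — shifts +6, +10, +3 over and over.
Reversing it on sowgv: s−6=m, o−10=e, w−3=t, g−6=a, v−10=l.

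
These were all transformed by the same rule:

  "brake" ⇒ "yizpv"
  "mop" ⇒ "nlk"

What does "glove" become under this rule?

Each pair mirrors across the alphabet (b↔y, r↔i, a↔z): positions sum to 25. This is the alphabet-reversal cipher (Atbash): a becomes z, b becomes y, etc.
Applying it to glove: g↔t, l↔o, o↔l, v↔e, e↔v.

tolev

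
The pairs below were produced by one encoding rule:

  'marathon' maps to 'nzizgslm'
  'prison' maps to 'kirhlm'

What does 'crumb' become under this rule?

Each pair mirrors across the alphabet (m↔n, a↔z, r↔i): positions sum to 25. Letters are reflected about the middle of the alphabet (position → 25−position): Atbash.
Applying it to crumb: c↔x, r↔i, u↔f, m↔n, b↔y.

xifny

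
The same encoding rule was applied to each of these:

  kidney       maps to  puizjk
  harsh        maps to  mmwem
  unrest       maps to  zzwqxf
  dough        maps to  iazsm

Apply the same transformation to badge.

gmisj

A repeating key of period 2 is used — shifts +5, +12 over and over.
On badge: b+5=g, a+12=m, d+5=i, g+12=s, e+5=j.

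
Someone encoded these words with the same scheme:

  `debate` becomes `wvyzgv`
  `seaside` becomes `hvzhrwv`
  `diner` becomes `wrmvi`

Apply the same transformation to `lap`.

ozk

Each letter is replaced by its mirror in the alphabet: a↔z, b↔y, c↔x, and so on (the Atbash cipher).
Applying it to lap: l↔o, a↔z, p↔k.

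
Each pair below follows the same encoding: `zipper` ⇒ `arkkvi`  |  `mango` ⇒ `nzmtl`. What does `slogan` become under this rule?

holtzm

Each pair mirrors across the alphabet (z↔a, i↔r, p↔k): positions sum to 25. Each letter is replaced by its mirror in the alphabet: a↔z, b↔y, c↔x, and so on (the Atbash cipher).
Applying it to slogan: s↔h, l↔o, o↔l, g↔t, a↔z, n↔m.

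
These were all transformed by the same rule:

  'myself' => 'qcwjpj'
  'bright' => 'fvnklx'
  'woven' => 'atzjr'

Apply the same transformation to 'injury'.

The shift depends on letter class: consonant m→q is +4, but vowel e→j is +5. Two shifts are in play — +5 for a/e/i/o/u, +4 for every other letter.
On injury: i(vowel)+5=n, n(cons)+4=r, j(cons)+4=n, u(vowel)+5=z, r(cons)+4=v, y(cons)+4=c.

nrnzvc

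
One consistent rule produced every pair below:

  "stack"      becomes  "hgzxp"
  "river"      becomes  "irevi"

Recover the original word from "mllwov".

Each pair mirrors across the alphabet (s↔h, t↔g, a↔z): positions sum to 25. Each letter is replaced by its mirror in the alphabet: a↔z, b↔y, c↔x, and so on (the Atbash cipher).
Reversing it on mllwov: m↔n, l↔o, l↔o, w↔d, o↔l, v↔e.

noodle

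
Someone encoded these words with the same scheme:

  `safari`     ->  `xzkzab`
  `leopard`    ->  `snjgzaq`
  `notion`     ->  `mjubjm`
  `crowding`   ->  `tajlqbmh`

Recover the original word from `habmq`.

grind

Treating letters as 0–25, the rule is x ↦ 23x + 25 (mod 26).
Undoing it on habmq: h(7)→17·(7−25)≡6=g; a(0)→17·(0−25)≡17=r; b(1)→17·(1−25)≡8=i; m(12)→17·(12−25)≡13=n; q(16)→17·(16−25)≡3=d (all mod 26).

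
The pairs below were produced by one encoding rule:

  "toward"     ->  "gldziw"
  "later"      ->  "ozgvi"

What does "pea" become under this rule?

Each pair mirrors across the alphabet (t↔g, o↔l, w↔d): positions sum to 25. This is the alphabet-reversal cipher (Atbash): a becomes z, b becomes y, etc.
Applying it to pea: p↔k, e↔v, a↔z.

kvz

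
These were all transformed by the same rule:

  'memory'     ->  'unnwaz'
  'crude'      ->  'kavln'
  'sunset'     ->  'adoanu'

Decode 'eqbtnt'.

A repeating key of period 3 is used — shifts +8, +9, +1 over and over.
Decoding eqbtnt: e−8=w, q−9=h, b−1=a, t−8=l, n−9=e, t−1=s.

whales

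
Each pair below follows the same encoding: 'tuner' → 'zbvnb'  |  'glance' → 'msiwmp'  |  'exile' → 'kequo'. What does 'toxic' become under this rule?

In tuner: t→z is +6, u→b is +7, n→v is +8, e→n is +9 — the shift increases by 1 each position. Letter i (0-indexed) is shifted by i+6, so successive shifts are 6, 7, 8, ….
Applying it to toxic: t+6=z, o+7=v, x+8=f, i+9=r, c+10=m.

zvfrm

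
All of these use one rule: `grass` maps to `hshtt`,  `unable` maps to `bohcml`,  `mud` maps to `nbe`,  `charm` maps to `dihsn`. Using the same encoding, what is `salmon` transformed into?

The shift depends on letter class: consonant g→h is +1, but vowel a→h is +7. Vowels shift forward by 7 and consonants shift forward by 1.
For salmon: s(cons)+1=t, a(vowel)+7=h, l(cons)+1=m, m(cons)+1=n, o(vowel)+7=v, n(cons)+1=o.

thmnvo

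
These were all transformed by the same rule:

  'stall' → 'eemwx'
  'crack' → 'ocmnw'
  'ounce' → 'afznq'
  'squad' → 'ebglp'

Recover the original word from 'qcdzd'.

Shifts by position in stall: pos 0: s→e (+12), pos 1: t→e (+11), pos 2: a→m (+12), pos 3: l→w (+11) — repeating every 2. The shifts repeat in a cycle of length 2: positions 0,1,… shift by +12, +11, then the pattern repeats.
Reversing it on qcdzd: q−12=e, c−11=r, d−12=r, z−11=o, d−12=r.

error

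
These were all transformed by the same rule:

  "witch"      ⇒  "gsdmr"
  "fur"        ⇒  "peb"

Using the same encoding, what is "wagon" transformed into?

It's a constant shift of +10 (ROT10).
For wagon: w+10=g, a+10=k, g+10=q, o+10=y, n+10=x.

gkqyx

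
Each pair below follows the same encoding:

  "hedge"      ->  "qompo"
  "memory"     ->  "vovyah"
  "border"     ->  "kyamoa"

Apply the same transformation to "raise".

The shift depends on letter class: consonant h→q is +9, but vowel e→o is +10. The rule splits by letter class: vowels +10, consonants +9.
On raise: r(cons)+9=a, a(vowel)+10=k, i(vowel)+10=s, s(cons)+9=b, e(vowel)+10=o.

aksbo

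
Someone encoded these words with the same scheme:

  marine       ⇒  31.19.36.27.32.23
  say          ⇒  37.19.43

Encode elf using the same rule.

m is letter #13 and maps to 31: an offset of 18. The number is (letter's place in the alphabet, a=1) + 18.
On elf: e=5→23, l=12→30, f=6→24.

23.30.24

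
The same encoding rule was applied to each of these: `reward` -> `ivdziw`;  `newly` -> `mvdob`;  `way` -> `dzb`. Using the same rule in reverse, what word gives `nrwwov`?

Each pair mirrors across the alphabet (r↔i, e↔v, w↔d): positions sum to 25. This is the alphabet-reversal cipher (Atbash): a becomes z, b becomes y, etc.
Undoing it on nrwwov: n↔m, r↔i, w↔d, w↔d, o↔l, v↔e.

middle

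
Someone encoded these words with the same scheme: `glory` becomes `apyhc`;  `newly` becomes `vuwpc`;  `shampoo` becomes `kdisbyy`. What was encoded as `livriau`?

g(6)→a(0) and l(11)→p(15) fit y≡3x+8 (mod 26); the inverse of 3 mod 26 is 9. Treating letters as 0–25, the rule is x ↦ 3x + 8 (mod 26).
Reversing it on livriau: l(11)→9·(11−8)≡1=b; i(8)→9·(8−8)≡0=a; v(21)→9·(21−8)≡13=n; r(17)→9·(17−8)≡3=d; i(8)→9·(8−8)≡0=a; a(0)→9·(0−8)≡6=g; u(20)→9·(20−8)≡4=e (all mod 26).

bandage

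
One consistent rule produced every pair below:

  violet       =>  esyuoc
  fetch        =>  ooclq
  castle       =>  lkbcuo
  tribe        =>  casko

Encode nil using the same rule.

wsu

The rule splits by letter class: vowels +10, consonants +9.
Applying it to nil: n(cons)+9=w, i(vowel)+10=s, l(cons)+9=u.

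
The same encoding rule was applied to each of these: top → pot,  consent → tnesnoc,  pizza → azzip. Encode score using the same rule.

The output letters match the input read backwards: top reversed is pot. The word is simply reversed.
For score: reverse → erocs.

erocs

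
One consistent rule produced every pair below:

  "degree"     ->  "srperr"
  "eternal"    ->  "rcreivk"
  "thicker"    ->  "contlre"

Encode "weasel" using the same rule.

zrvdrk

d(3)→s(18) and e(4)→r(17) fit y≡25x+21 (mod 26); the inverse of 25 mod 26 is 25. Treating letters as 0–25, the rule is x ↦ 25x + 21 (mod 26).
For weasel: w(22)→25·22+21≡25=z; e(4)→25·4+21≡17=r; a(0)→25·0+21≡21=v; s(18)→25·18+21≡3=d; e(4)→25·4+21≡17=r; l(11)→25·11+21≡10=k (all mod 26).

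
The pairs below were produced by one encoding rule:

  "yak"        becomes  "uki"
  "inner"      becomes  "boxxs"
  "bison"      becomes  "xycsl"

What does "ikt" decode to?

The output letters match the input read backwards, each shifted +10: yak reversed is kay. Two steps: reverse the string, then apply a Caesar shift of +10.
Reversing it on ikt: shift back: i−10=y, k−10=a, t−10=j → yaj; then reverse → jay.

jay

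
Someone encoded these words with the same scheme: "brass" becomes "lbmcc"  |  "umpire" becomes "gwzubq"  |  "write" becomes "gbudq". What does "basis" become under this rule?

lmcuc

The shift depends on letter class: consonant b→l is +10, but vowel a→m is +12. Two shifts are in play — +12 for a/e/i/o/u, +10 for every other letter.
On basis: b(cons)+10=l, a(vowel)+12=m, s(cons)+10=c, i(vowel)+12=u, s(cons)+10=c.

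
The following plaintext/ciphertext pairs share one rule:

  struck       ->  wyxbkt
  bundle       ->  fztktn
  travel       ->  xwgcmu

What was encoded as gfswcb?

Letter i (0-indexed) is shifted by i+4, so successive shifts are 4, 5, 6, ….
Decoding gfswcb: g−4=c, f−5=a, s−6=m, w−7=p, c−8=u, b−9=s.

campus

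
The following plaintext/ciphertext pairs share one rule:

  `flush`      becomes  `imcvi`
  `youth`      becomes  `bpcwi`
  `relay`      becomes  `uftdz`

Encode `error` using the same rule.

Shifts by position in flush: pos 0: f→i (+3), pos 1: l→m (+1), pos 2: u→c (+8), pos 3: s→v (+3), pos 4: h→i (+1) — repeating every 3. A repeating key of period 3 is used — shifts +3, +1, +8 over and over.
For error: e+3=h, r+1=s, r+8=z, o+3=r, r+1=s.

hszrs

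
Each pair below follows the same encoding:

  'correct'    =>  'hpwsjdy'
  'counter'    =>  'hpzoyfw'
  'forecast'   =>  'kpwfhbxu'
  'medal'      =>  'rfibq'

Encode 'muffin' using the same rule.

Shifts by position in correct: pos 0: c→h (+5), pos 1: o→p (+1), pos 2: r→w (+5), pos 3: r→s (+1) — repeating every 2. A repeating key of period 2 is used — shifts +5, +1 over and over.
For muffin: m+5=r, u+1=v, f+5=k, f+1=g, i+5=n, n+1=o.

rvkgno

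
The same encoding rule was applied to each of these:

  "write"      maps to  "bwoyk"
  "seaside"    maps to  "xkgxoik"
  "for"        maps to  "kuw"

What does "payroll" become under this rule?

Two shifts are in play — +6 for a/e/i/o/u, +5 for every other letter.
On payroll: p(cons)+5=u, a(vowel)+6=g, y(cons)+5=d, r(cons)+5=w, o(vowel)+6=u, l(cons)+5=q, l(cons)+5=q.

ugdwuqq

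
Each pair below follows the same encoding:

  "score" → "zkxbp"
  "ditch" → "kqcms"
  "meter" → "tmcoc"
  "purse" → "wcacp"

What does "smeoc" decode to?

Letter i (0-indexed) is shifted by i+7, so successive shifts are 7, 8, 9, ….
Undoing it on smeoc: s−7=l, m−8=e, e−9=v, o−10=e, c−11=r.

lever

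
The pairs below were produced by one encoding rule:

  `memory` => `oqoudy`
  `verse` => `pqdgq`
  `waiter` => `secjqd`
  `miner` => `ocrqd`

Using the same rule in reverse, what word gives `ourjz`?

month

This is an affine cipher: with a=0,…,z=25, each position x becomes (3x+4) mod 26.
Decoding ourjz: o(14)→9·(14−4)≡12=m; u(20)→9·(20−4)≡14=o; r(17)→9·(17−4)≡13=n; j(9)→9·(9−4)≡19=t; z(25)→9·(25−4)≡7=h (all mod 26).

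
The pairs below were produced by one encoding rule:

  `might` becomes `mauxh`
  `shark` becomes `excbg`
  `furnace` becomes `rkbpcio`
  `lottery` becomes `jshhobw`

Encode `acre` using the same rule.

cibo

m(12)→m(12) and i(8)→a(0) fit y≡3x+2 (mod 26); the inverse of 3 mod 26 is 9. Treating letters as 0–25, the rule is x ↦ 3x + 2 (mod 26).
Applying it to acre: a(0)→3·0+2≡2=c; c(2)→3·2+2≡8=i; r(17)→3·17+2≡1=b; e(4)→3·4+2≡14=o (all mod 26).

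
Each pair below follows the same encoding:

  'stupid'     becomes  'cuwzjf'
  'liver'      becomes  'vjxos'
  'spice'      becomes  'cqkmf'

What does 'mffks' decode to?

The shifts repeat in a cycle of length 3: positions 0,1,… shift by +10, +1, +2, then the pattern repeats.
Undoing it on mffks: m−10=c, f−1=e, f−2=d, k−10=a, s−1=r.

cedar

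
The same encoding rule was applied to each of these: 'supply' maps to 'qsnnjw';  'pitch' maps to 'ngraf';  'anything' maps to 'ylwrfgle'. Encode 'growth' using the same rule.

epmurf

This is a Caesar cipher with shift 24.
For growth: g+24=e, r+24=p, o+24=m, w+24=u, t+24=r, h+24=f.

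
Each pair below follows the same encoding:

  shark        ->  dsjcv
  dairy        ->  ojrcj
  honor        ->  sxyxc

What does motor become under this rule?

Vowels shift forward by 9 and consonants shift forward by 11.
Applying it to motor: m(cons)+11=x, o(vowel)+9=x, t(cons)+11=e, o(vowel)+9=x, r(cons)+11=c.

xxexc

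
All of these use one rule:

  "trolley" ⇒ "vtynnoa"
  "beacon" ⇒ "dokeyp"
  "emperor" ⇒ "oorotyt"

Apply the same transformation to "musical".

The shift depends on letter class: consonant t→v is +2, but vowel o→y is +10. Two shifts are in play — +10 for a/e/i/o/u, +2 for every other letter.
On musical: m(cons)+2=o, u(vowel)+10=e, s(cons)+2=u, i(vowel)+10=s, c(cons)+2=e, a(vowel)+10=k, l(cons)+2=n.

oeusekn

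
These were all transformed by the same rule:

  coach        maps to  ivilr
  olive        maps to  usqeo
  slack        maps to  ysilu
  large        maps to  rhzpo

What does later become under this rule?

rhbnb

In coach: c→i is +6, o→v is +7, a→i is +8, c→l is +9 — the shift increases by 1 each position. Each letter shifts forward by (position + 6), i.e. 6, 7, 8, … — the shift grows by one for each successive letter.
Applying it to later: l+6=r, a+7=h, t+8=b, e+9=n, r+10=b.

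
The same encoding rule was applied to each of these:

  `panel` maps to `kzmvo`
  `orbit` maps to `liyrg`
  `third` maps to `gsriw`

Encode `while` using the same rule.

Each pair mirrors across the alphabet (p↔k, a↔z, n↔m): positions sum to 25. Letters are reflected about the middle of the alphabet (position → 25−position): Atbash.
On while: w↔d, h↔s, i↔r, l↔o, e↔v.

dsrov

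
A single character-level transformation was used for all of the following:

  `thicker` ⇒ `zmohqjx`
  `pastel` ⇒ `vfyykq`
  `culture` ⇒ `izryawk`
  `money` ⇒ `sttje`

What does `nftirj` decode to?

Shifts by position in thicker: pos 0: t→z (+6), pos 1: h→m (+5), pos 2: i→o (+6), pos 3: c→h (+5) — repeating every 2. The shifts repeat in a cycle of length 2: positions 0,1,… shift by +6, +5, then the pattern repeats.
Decoding nftirj: n−6=h, f−5=a, t−6=n, i−5=d, r−6=l, j−5=e.

handle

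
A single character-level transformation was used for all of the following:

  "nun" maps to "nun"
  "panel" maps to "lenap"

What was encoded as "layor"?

It's just the letters in reverse order.
Reversing it on layor: then reverse → royal.

royal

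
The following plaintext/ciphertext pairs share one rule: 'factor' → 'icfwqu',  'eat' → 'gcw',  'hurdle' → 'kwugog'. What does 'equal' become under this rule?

gtwco

The shift depends on letter class: consonant f→i is +3, but vowel a→c is +2. Vowels shift forward by 2 and consonants shift forward by 3.
Applying it to equal: e(vowel)+2=g, q(cons)+3=t, u(vowel)+2=w, a(vowel)+2=c, l(cons)+3=o.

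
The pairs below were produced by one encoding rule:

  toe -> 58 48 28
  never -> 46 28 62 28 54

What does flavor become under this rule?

t(#20)→58 and o(#15)→48: differences scale by 2, so n = 2·pos + 18. The formula is n = 2×(alphabet index, a=1) + 18.
For flavor: f=6→30, l=12→42, a=1→20, v=22→62, o=15→48, r=18→54.

30 42 20 62 48 54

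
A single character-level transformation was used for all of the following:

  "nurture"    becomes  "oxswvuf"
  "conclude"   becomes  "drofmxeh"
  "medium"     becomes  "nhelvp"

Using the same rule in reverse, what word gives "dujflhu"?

cricket

Shifts by position in nurture: pos 0: n→o (+1), pos 1: u→x (+3), pos 2: r→s (+1), pos 3: t→w (+3) — repeating every 2. It's a Vigenère-style cipher with numeric key [1,3]: position i shifts by key[i mod 2].
Decoding dujflhu: d−1=c, u−3=r, j−1=i, f−3=c, l−1=k, h−3=e, u−1=t.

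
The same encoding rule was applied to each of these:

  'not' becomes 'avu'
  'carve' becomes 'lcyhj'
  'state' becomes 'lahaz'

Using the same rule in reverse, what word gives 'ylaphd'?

Read the word backwards and shift each letter +7.
Decoding ylaphd: shift back: y−7=r, l−7=e, a−7=t, p−7=i, h−7=a, d−7=w → retiaw; then reverse → waiter.

waiter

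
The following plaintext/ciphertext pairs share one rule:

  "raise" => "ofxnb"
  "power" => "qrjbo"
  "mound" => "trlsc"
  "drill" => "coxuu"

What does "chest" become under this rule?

r(17)→o(14) and a(0)→f(5) fit y≡25x+5 (mod 26); the inverse of 25 mod 26 is 25. This is an affine cipher: with a=0,…,z=25, each position x becomes (25x+5) mod 26.
On chest: c(2)→25·2+5≡3=d; h(7)→25·7+5≡24=y; e(4)→25·4+5≡1=b; s(18)→25·18+5≡13=n; t(19)→25·19+5≡12=m (all mod 26).

dybnm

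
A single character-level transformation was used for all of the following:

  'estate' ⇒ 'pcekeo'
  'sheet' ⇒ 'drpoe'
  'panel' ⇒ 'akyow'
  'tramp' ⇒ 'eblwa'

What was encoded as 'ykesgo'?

native

It's a Vigenère-style cipher with numeric key [11,10]: position i shifts by key[i mod 2].
Reversing it on ykesgo: y−11=n, k−10=a, e−11=t, s−10=i, g−11=v, o−10=e.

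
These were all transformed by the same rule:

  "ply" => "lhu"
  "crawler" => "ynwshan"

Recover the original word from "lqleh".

pupil

Compare letters: p→l is +22, l→h is +22, y→u is +22 — a constant shift. It's a constant shift of +22 (ROT22).
Undoing it on lqleh: l−22=p, q−22=u, l−22=p, e−22=i, h−22=l.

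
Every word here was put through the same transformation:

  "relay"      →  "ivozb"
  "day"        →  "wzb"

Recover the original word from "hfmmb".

Each pair mirrors across the alphabet (r↔i, e↔v, l↔o): positions sum to 25. Each letter is replaced by its mirror in the alphabet: a↔z, b↔y, c↔x, and so on (the Atbash cipher).
Decoding hfmmb: h↔s, f↔u, m↔n, m↔n, b↔y.

sunny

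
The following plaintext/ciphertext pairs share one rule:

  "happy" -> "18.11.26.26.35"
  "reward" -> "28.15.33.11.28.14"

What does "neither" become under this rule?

24.15.19.30.18.15.28

The number is (letter's place in the alphabet, a=1) + 10.
For neither: n=14→24, e=5→15, i=9→19, t=20→30, h=8→18, e=5→15, r=18→28.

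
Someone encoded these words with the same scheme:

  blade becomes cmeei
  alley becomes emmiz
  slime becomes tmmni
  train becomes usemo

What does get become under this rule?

The shift depends on letter class: consonant b→c is +1, but vowel a→e is +4. Vowels shift forward by 4 and consonants shift forward by 1.
For get: g(cons)+1=h, e(vowel)+4=i, t(cons)+1=u.

hiu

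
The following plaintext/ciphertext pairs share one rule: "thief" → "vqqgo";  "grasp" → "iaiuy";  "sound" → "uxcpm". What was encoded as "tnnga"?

refer

A repeating key of period 3 is used — shifts +2, +9, +8 over and over.
Reversing it on tnnga: t−2=r, n−9=e, n−8=f, g−2=e, a−9=r.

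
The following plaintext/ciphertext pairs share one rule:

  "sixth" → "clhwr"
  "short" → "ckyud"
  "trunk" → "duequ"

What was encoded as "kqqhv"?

angel

Shifts by position in sixth: pos 0: s→c (+10), pos 1: i→l (+3), pos 2: x→h (+10), pos 3: t→w (+3) — repeating every 2. A repeating key of period 2 is used — shifts +10, +3 over and over.
Decoding kqqhv: k−10=a, q−3=n, q−10=g, h−3=e, v−10=l.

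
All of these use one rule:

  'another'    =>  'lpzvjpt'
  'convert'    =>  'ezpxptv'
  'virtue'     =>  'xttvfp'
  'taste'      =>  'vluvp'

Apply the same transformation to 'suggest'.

ufiipuv

The rule splits by letter class: vowels +11, consonants +2.
On suggest: s(cons)+2=u, u(vowel)+11=f, g(cons)+2=i, g(cons)+2=i, e(vowel)+11=p, s(cons)+2=u, t(cons)+2=v.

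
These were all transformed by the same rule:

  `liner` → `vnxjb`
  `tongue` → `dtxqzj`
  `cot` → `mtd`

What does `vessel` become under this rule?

The shift depends on letter class: consonant l→v is +10, but vowel i→n is +5. The rule splits by letter class: vowels +5, consonants +10.
On vessel: v(cons)+10=f, e(vowel)+5=j, s(cons)+10=c, s(cons)+10=c, e(vowel)+5=j, l(cons)+10=v.

fjccjv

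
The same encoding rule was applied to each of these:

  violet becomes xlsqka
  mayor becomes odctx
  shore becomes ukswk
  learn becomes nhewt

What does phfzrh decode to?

nebula

Each letter shifts forward by (position + 2), i.e. 2, 3, 4, … — the shift grows by one for each successive letter.
Decoding phfzrh: p−2=n, h−3=e, f−4=b, z−5=u, r−6=l, h−7=a.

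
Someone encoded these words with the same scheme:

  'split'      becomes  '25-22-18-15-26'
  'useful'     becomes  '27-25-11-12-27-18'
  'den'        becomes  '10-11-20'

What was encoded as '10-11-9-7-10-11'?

decade

s is letter #19 and maps to 25: an offset of 6. Each letter is replaced by its alphabet position (a=1..z=26) + 6.
Undoing it on 10-11-9-7-10-11: 10→(10−6)÷1=4=d, 11→(11−6)÷1=5=e, 9→(9−6)÷1=3=c, 7→(7−6)÷1=1=a, 10→(10−6)÷1=4=d, 11→(11−6)÷1=5=e.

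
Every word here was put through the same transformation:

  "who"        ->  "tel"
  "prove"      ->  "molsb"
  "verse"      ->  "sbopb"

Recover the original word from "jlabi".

model

Each letter is shifted forward by 23 in the alphabet (a Caesar shift of +23).
Decoding jlabi: j−23=m, l−23=o, a−23=d, b−23=e, i−23=l.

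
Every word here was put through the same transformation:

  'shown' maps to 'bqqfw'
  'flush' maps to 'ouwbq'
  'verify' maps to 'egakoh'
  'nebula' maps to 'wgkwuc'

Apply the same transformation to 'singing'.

bkwpkwp

The rule splits by letter class: vowels +2, consonants +9.
Applying it to singing: s(cons)+9=b, i(vowel)+2=k, n(cons)+9=w, g(cons)+9=p, i(vowel)+2=k, n(cons)+9=w, g(cons)+9=p.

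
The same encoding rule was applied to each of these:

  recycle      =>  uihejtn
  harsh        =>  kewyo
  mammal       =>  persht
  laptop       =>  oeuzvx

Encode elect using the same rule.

hpjia

In recycle: r→u is +3, e→i is +4, c→h is +5, y→e is +6 — the shift increases by 1 each position. Each letter shifts forward by (position + 3), i.e. 3, 4, 5, … — the shift grows by one for each successive letter.
On elect: e+3=h, l+4=p, e+5=j, c+6=i, t+7=a.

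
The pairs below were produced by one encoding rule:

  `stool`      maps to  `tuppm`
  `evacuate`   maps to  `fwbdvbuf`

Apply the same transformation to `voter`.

wpufs

Compare letters: s→t is +1, t→u is +1, o→p is +1 — a constant shift. Every letter moves 1 place later in the alphabet, wrapping around z→a.
For voter: v+1=w, o+1=p, t+1=u, e+1=f, r+1=s.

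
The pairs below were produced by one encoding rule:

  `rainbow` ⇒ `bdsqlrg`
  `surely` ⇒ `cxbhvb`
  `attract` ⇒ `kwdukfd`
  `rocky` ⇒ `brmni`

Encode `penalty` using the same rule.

zhxdvwi

The shifts repeat in a cycle of length 2: positions 0,1,… shift by +10, +3, then the pattern repeats.
On penalty: p+10=z, e+3=h, n+10=x, a+3=d, l+10=v, t+3=w, y+10=i.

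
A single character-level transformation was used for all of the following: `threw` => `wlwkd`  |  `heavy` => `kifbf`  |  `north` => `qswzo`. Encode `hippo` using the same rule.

kmuvv

In threw: t→w is +3, h→l is +4, r→w is +5, e→k is +6 — the shift increases by 1 each position. Letter i (0-indexed) is shifted by i+3, so successive shifts are 3, 4, 5, ….
On hippo: h+3=k, i+4=m, p+5=u, p+6=v, o+7=v.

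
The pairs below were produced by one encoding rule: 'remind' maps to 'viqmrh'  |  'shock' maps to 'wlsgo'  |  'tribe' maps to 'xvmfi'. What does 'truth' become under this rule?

Compare letters: r→v is +4, e→i is +4, m→q is +4 — a constant shift. Each letter is shifted forward by 4 in the alphabet (a Caesar shift of +4).
For truth: t+4=x, r+4=v, u+4=y, t+4=x, h+4=l.

xvyxl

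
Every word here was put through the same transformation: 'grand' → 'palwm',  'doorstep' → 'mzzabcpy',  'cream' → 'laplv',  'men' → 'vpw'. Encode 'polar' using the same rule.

The shift depends on letter class: consonant g→p is +9, but vowel a→l is +11. The rule splits by letter class: vowels +11, consonants +9.
On polar: p(cons)+9=y, o(vowel)+11=z, l(cons)+9=u, a(vowel)+11=l, r(cons)+9=a.

yzula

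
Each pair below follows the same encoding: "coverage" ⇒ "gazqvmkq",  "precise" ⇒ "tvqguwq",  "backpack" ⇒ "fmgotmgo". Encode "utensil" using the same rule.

The shift depends on letter class: consonant c→g is +4, but vowel o→a is +12. Two shifts are in play — +12 for a/e/i/o/u, +4 for every other letter.
For utensil: u(vowel)+12=g, t(cons)+4=x, e(vowel)+12=q, n(cons)+4=r, s(cons)+4=w, i(vowel)+12=u, l(cons)+4=p.

gxqrwup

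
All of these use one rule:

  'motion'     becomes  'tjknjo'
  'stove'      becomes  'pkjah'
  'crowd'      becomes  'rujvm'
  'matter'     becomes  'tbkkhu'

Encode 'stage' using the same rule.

m(12)→t(19) and o(14)→j(9) fit y≡21x+1 (mod 26); the inverse of 21 mod 26 is 5. Treating letters as 0–25, the rule is x ↦ 21x + 1 (mod 26).
Applying it to stage: s(18)→21·18+1≡15=p; t(19)→21·19+1≡10=k; a(0)→21·0+1≡1=b; g(6)→21·6+1≡23=x; e(4)→21·4+1≡7=h (all mod 26).

pkbxh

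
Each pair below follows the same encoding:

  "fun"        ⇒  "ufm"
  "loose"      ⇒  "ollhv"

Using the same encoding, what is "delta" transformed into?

wvogz

Each pair mirrors across the alphabet (f↔u, u↔f, n↔m): positions sum to 25. Letters are reflected about the middle of the alphabet (position → 25−position): Atbash.
Applying it to delta: d↔w, e↔v, l↔o, t↔g, a↔z.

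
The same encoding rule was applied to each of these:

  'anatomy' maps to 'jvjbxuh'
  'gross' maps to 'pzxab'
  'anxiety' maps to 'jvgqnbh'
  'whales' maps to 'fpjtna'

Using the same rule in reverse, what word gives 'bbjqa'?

Shifts by position in anatomy: pos 0: a→j (+9), pos 1: n→v (+8), pos 2: a→j (+9), pos 3: t→b (+8) — repeating every 2. It's a Vigenère-style cipher with numeric key [9,8]: position i shifts by key[i mod 2].
Reversing it on bbjqa: b−9=s, b−8=t, j−9=a, q−8=i, a−9=r.

stair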